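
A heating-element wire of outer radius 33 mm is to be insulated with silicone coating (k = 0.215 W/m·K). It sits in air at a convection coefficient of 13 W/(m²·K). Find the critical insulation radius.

For a cylinder r_cr = k/h = 0.215/13
r_cr = 16.5 mm; since the bare radius (33 mm) is above r_cr, any added insulation will reduce heat loss.

r_cr ≈ 16.5 mm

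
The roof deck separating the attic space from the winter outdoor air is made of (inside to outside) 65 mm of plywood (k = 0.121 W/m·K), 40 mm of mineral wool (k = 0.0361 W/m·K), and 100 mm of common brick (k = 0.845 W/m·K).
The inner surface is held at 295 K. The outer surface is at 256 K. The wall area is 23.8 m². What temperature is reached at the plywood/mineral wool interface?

T ≈ 283 K

Using the resistance-network approach (series):
R_plywood = L/(kA) = 0.065/(0.121×23.8) = 0.02257 K/W
R_mineral wool = L/(kA) = 0.04/(0.0361×23.8) = 0.04656 K/W
R_common brick = L/(kA) = 0.1/(0.845×23.8) = 0.004972 K/W
R_total = 0.0741 K/W;  Q = ΔT/R_total = 39/0.0741 = 526.3 W
T_interface = T_inner − Q·ΣR(inner→interface) = 295 − 526×0.02257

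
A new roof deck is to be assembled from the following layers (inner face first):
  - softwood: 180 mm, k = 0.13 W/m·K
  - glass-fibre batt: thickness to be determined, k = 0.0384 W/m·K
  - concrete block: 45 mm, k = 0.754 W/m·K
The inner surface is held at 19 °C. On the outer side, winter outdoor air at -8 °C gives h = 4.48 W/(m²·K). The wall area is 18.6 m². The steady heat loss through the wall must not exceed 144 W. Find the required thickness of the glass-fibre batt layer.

L ≈ 69.9 mm

Thermal resistances in series:
R_softwood = L/(kA) = 0.18/(0.13×18.6) = 0.07444 K/W
R_concrete block = L/(kA) = 0.045/(0.754×18.6) = 0.003209 K/W
R_outer film = 1/(h_o·A) = 1/(4.48×18.6) = 0.012 K/W
Sum of the known resistances R_other = 0.08965 K/W
Required total resistance R_tot = ΔT/Q_allow = 27/144 = 0.1875 K/W
R_glass-fibre batt = R_tot − R_other = 0.09785 K/W
L = R·k·A = 0.09785×0.0384×18.6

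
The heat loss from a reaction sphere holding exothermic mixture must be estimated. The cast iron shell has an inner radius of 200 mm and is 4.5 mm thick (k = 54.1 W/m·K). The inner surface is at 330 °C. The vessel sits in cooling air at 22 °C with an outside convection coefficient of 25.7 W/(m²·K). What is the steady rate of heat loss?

Q ≈ 4150 W

Each spherical layer contributes R = (1/r_i − 1/r_o)/(4πk):
R_cast iron shell = (1/0.2 − 1/0.2045)/(4π×54.1) = 1.618×10^-4 K/W
R_outer film = 1/(h·4πr_o²) = 1/(25.7×4π×0.2045²) = 0.07404 K/W
R_total = 0.0742 K/W
Q = ΔT/R_total = 308/0.0742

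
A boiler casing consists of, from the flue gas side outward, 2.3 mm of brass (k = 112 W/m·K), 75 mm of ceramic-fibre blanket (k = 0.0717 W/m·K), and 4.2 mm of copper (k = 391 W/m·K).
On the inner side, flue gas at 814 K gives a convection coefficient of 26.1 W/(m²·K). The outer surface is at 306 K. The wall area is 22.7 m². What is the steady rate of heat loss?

Using the resistance-network approach (series):
R_inner film = 1/(h_i·A) = 1/(26.1×22.7) = 0.001688 K/W
R_brass = L/(kA) = 0.0023/(112×22.7) = 9.047×10^-7 K/W
R_ceramic-fibre blanket = L/(kA) = 0.075/(0.0717×22.7) = 0.04608 K/W
R_copper = L/(kA) = 0.0042/(391×22.7) = 4.732×10^-7 K/W
R_total = 0.04777 K/W
Q = ΔT / R_total = 508 / 0.04777

Q ≈ 10600 W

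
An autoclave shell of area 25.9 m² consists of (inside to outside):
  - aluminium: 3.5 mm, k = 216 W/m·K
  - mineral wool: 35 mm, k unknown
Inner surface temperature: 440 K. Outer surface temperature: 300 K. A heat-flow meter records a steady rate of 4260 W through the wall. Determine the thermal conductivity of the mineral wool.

Model the wall as resistances in series:
R_aluminium = L/(kA) = 0.0035/(216×25.9) = 6.256×10^-7 K/W
Sum of known resistances R_other = 6.256×10^-7 K/W
Total R = ΔT/Q = 140/4260 = 0.03286 K/W
R_mineral wool = R_total − R_other = 0.03286 K/W
k = L/(R·A) = 0.035/(0.03286×25.9)

k ≈ 0.0411 W/(m·K)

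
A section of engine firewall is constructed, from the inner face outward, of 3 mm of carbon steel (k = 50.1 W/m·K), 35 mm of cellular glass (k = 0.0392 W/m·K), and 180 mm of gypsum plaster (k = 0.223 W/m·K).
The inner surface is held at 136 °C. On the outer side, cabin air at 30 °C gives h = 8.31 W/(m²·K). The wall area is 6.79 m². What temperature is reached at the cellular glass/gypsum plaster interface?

Treating each layer as a thermal resistance in series:
R_carbon steel = L/(kA) = 0.003/(50.1×6.79) = 8.819×10^-6 K/W
R_cellular glass = L/(kA) = 0.035/(0.0392×6.79) = 0.1315 K/W
R_gypsum plaster = L/(kA) = 0.18/(0.223×6.79) = 0.1189 K/W
R_outer film = 1/(h_o·A) = 1/(8.31×6.79) = 0.01772 K/W
R_total = 0.2681 K/W;  Q = ΔT/R_total = 106/0.2681 = 395.4 W
T_interface = T_inner − Q·ΣR(inner→interface) = 136 − 395×0.1315

T ≈ 84 °C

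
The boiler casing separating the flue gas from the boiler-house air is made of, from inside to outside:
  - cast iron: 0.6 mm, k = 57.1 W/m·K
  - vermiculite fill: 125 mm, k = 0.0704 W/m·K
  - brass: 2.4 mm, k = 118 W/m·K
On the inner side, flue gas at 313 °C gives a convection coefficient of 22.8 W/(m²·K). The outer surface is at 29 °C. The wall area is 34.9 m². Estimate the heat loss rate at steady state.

Q ≈ 5450 W

Model the wall as resistances in series:
R_inner film = 1/(h_i·A) = 1/(22.8×34.9) = 0.001257 K/W
R_cast iron = L/(kA) = 0.0006/(57.1×34.9) = 3.011×10^-7 K/W
R_vermiculite fill = L/(kA) = 0.125/(0.0704×34.9) = 0.05088 K/W
R_brass = L/(kA) = 0.0024/(118×34.9) = 5.828×10^-7 K/W
R_total = 0.05213 K/W
Q = ΔT / R_total = 284 / 0.05213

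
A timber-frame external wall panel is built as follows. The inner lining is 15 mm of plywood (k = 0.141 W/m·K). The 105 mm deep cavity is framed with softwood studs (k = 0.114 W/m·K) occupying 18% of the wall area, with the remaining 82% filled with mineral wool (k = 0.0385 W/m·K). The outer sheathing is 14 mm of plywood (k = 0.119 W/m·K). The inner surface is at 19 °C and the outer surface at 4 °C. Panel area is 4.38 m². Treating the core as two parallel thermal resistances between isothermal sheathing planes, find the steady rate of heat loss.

Q ≈ 29.3 W

Sheathing layers in series; stud and cavity paths in parallel between them.
R_inner = 0.015/(0.141×4.38) = 0.02429 K/W
R_stud  = 0.105/(0.114×0.18×4.38) = 1.168 K/W
R_cav   = 0.105/(0.0385×0.82×4.38) = 0.7593 K/W
1/R_core = 1/R_stud + 1/R_cav → R_core = 0.4602 K/W
R_outer = 0.014/(0.119×4.38) = 0.02686 K/W
R_total = 0.5114 K/W
Q = ΔT/R_total = 15/0.5114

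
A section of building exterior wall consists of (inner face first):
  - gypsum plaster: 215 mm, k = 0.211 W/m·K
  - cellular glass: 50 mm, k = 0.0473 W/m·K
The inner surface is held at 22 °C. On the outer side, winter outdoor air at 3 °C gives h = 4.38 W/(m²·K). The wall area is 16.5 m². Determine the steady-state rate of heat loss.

Using the resistance-network approach (series):
R_gypsum plaster = L/(kA) = 0.215/(0.211×16.5) = 0.06175 K/W
R_cellular glass = L/(kA) = 0.05/(0.0473×16.5) = 0.06407 K/W
R_outer film = 1/(h_o·A) = 1/(4.38×16.5) = 0.01384 K/W
R_total = 0.1397 K/W
Q = ΔT / R_total = 19 / 0.1397

Q ≈ 136 W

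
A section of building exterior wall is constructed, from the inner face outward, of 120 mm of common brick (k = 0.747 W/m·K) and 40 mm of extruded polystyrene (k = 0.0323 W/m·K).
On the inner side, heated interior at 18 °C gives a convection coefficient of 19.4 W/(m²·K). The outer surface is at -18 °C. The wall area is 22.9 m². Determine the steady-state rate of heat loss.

Q ≈ 568 W

Model the wall as resistances in series:
R_inner film = 1/(h_i·A) = 1/(19.4×22.9) = 0.002251 K/W
R_common brick = L/(kA) = 0.12/(0.747×22.9) = 0.007015 K/W
R_extruded polystyrene = L/(kA) = 0.04/(0.0323×22.9) = 0.05408 K/W
R_total = 0.06334 K/W
Q = ΔT / R_total = 36 / 0.06334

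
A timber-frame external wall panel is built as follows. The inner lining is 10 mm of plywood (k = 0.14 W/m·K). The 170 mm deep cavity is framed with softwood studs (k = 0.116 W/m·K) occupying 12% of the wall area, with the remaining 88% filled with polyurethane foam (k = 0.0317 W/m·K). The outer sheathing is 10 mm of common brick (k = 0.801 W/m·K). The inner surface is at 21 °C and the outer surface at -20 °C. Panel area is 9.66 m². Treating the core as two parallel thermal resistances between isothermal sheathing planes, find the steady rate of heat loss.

Q ≈ 95.5 W

Sheathing layers in series; stud and cavity paths in parallel between them.
R_inner = 0.01/(0.14×9.66) = 0.007394 K/W
R_stud  = 0.17/(0.116×0.12×9.66) = 1.264 K/W
R_cav   = 0.17/(0.0317×0.88×9.66) = 0.6309 K/W
1/R_core = 1/R_stud + 1/R_cav → R_core = 0.4209 K/W
R_outer = 0.01/(0.801×9.66) = 0.001292 K/W
R_total = 0.4295 K/W
Q = ΔT/R_total = 41/0.4295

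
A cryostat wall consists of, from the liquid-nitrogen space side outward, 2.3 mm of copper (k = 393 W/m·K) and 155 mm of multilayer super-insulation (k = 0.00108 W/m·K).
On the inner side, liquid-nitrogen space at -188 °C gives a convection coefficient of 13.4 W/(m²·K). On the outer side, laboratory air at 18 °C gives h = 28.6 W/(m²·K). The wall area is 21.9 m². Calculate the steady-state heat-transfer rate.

Q ≈ 31.4 W

Series thermal resistances:
R_inner film = 1/(h_i·A) = 1/(13.4×21.9) = 0.003408 K/W
R_copper = L/(kA) = 0.0023/(393×21.9) = 2.672×10^-7 K/W
R_multilayer super-insulation = L/(kA) = 0.155/(0.00108×21.9) = 6.553 K/W
R_outer film = 1/(h_o·A) = 1/(28.6×21.9) = 0.001597 K/W
R_total = 6.558 K/W
Q = ΔT / R_total = 206 / 6.558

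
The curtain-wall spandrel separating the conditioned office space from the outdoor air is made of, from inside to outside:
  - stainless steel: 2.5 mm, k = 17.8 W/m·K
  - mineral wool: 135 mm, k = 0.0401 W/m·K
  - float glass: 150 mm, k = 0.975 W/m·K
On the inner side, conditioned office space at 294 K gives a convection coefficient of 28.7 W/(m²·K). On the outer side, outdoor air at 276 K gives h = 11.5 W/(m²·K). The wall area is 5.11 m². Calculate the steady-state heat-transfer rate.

Q ≈ 25.3 W

Using the resistance-network approach (series):
R_inner film = 1/(h_i·A) = 1/(28.7×5.11) = 0.006819 K/W
R_stainless steel = L/(kA) = 0.0025/(17.8×5.11) = 2.749×10^-5 K/W
R_mineral wool = L/(kA) = 0.135/(0.0401×5.11) = 0.6588 K/W
R_float glass = L/(kA) = 0.15/(0.975×5.11) = 0.03011 K/W
R_outer film = 1/(h_o·A) = 1/(11.5×5.11) = 0.01702 K/W
R_total = 0.7128 K/W
Q = ΔT / R_total = 18 / 0.7128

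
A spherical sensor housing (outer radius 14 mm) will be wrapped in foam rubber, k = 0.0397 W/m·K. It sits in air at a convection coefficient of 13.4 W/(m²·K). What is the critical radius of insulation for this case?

r_cr ≈ 5.93 mm

For a sphere r_cr = 2k/h = 2×0.0397/13.4
r_cr = 5.93 mm; since the bare radius (14 mm) is above r_cr, any added insulation will reduce heat loss.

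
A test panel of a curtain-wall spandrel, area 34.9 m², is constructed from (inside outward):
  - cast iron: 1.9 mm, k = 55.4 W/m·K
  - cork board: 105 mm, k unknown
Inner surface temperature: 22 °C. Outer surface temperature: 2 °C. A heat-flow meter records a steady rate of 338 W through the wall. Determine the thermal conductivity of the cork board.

k ≈ 0.0508 W/(m·K)

Using the resistance-network approach (series):
R_cast iron = L/(kA) = 0.0019/(55.4×34.9) = 9.827×10^-7 K/W
Sum of known resistances R_other = 9.827×10^-7 K/W
Total R = ΔT/Q = 20/338 = 0.05917 K/W
R_cork board = R_total − R_other = 0.05917 K/W
k = L/(R·A) = 0.105/(0.05917×34.9)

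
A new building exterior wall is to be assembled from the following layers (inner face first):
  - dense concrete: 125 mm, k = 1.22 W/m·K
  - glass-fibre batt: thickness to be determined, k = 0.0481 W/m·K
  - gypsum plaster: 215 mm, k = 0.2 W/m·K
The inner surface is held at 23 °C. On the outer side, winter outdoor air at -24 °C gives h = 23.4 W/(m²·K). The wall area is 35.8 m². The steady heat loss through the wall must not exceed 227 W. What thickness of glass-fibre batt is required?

Model the wall as resistances in series:
R_dense concrete = L/(kA) = 0.125/(1.22×35.8) = 0.002862 K/W
R_gypsum plaster = L/(kA) = 0.215/(0.2×35.8) = 0.03003 K/W
R_outer film = 1/(h_o·A) = 1/(23.4×35.8) = 0.001194 K/W
Sum of the known resistances R_other = 0.03408 K/W
Required total resistance R_tot = ΔT/Q_allow = 47/227 = 0.207 K/W
R_glass-fibre batt = R_tot − R_other = 0.173 K/W
L = R·k·A = 0.173×0.0481×35.8

L ≈ 298 mm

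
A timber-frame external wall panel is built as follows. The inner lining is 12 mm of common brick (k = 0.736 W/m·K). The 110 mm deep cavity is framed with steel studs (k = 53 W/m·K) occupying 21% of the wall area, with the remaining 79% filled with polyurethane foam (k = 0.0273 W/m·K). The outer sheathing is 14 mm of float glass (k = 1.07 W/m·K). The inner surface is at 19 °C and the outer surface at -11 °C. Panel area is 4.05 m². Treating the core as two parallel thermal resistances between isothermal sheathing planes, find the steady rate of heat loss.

Q ≈ 3100 W

Sheathing layers in series; stud and cavity paths in parallel between them.
R_inner = 0.012/(0.736×4.05) = 0.004026 K/W
R_stud  = 0.11/(53×0.21×4.05) = 0.00244 K/W
R_cav   = 0.11/(0.0273×0.79×4.05) = 1.259 K/W
1/R_core = 1/R_stud + 1/R_cav → R_core = 0.002436 K/W
R_outer = 0.014/(1.07×4.05) = 0.003231 K/W
R_total = 0.009692 K/W
Q = ΔT/R_total = 30/0.009692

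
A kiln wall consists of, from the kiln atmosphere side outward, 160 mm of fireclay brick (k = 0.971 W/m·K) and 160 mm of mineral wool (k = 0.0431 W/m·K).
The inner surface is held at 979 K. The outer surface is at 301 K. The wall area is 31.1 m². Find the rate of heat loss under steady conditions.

Thermal resistances in series:
R_fireclay brick = L/(kA) = 0.16/(0.971×31.1) = 0.005298 K/W
R_mineral wool = L/(kA) = 0.16/(0.0431×31.1) = 0.1194 K/W
R_total = 0.1247 K/W
Q = ΔT / R_total = 678 / 0.1247

Q ≈ 5440 W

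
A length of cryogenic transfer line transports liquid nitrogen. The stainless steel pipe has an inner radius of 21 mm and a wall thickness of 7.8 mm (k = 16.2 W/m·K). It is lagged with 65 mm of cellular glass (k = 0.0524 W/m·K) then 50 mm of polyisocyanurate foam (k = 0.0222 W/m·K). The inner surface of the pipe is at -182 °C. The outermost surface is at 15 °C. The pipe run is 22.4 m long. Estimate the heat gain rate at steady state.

Q ≈ 663 W

Per-layer cylindrical resistances, series-summed:
R_stainless steel pipe wall = ln(28.8/21)/(2π×16.2×22.4) = 1.385×10^-4 K/W
R_cellular glass = ln(93.8/28.8)/(2π×0.0524×22.4) = 0.1601 K/W
R_polyisocyanurate foam = ln(143.8/93.8)/(2π×0.0222×22.4) = 0.1367 K/W
R_total = 0.297 K/W
Q = ΔT/R_total = 197/0.297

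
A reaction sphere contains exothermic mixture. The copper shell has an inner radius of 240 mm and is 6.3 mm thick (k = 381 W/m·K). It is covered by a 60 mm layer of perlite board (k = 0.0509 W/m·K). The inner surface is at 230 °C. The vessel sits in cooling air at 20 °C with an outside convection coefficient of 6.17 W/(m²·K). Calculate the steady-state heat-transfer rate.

Q ≈ 152 W

For a spherical shell R = (1/r₁ − 1/r₂)/(4πk); film R = 1/(h·4πr²). In series:
R_copper shell = (1/0.24 − 1/0.2463)/(4π×381) = 2.226×10^-5 K/W
R_perlite board = (1/0.2463 − 1/0.3063)/(4π×0.0509) = 1.243 K/W
R_outer film = 1/(h·4πr_o²) = 1/(6.17×4π×0.3063²) = 0.1375 K/W
R_total = 1.381 K/W
Q = ΔT/R_total = 210/1.381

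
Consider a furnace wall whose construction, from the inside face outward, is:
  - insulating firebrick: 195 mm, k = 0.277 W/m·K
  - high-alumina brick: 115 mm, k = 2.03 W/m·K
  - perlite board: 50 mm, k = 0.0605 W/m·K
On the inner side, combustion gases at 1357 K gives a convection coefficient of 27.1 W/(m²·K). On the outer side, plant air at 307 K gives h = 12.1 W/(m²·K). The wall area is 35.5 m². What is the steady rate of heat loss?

Q ≈ 21800 W

Model the wall as resistances in series:
R_inner film = 1/(h_i·A) = 1/(27.1×35.5) = 0.001039 K/W
R_insulating firebrick = L/(kA) = 0.195/(0.277×35.5) = 0.01983 K/W
R_high-alumina brick = L/(kA) = 0.115/(2.03×35.5) = 0.001596 K/W
R_perlite board = L/(kA) = 0.05/(0.0605×35.5) = 0.02328 K/W
R_outer film = 1/(h_o·A) = 1/(12.1×35.5) = 0.002328 K/W
R_total = 0.04807 K/W
Q = ΔT / R_total = 1050 / 0.04807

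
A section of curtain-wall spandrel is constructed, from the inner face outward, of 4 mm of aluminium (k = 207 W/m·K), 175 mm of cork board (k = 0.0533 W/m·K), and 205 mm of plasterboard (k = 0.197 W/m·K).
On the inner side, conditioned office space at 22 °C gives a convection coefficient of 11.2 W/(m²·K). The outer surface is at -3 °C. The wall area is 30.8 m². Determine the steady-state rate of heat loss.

Q ≈ 174 W

Using the resistance-network approach (series):
R_inner film = 1/(h_i·A) = 1/(11.2×30.8) = 0.002899 K/W
R_aluminium = L/(kA) = 0.004/(207×30.8) = 6.274×10^-7 K/W
R_cork board = L/(kA) = 0.175/(0.0533×30.8) = 0.1066 K/W
R_plasterboard = L/(kA) = 0.205/(0.197×30.8) = 0.03379 K/W
R_total = 0.1433 K/W
Q = ΔT / R_total = 25 / 0.1433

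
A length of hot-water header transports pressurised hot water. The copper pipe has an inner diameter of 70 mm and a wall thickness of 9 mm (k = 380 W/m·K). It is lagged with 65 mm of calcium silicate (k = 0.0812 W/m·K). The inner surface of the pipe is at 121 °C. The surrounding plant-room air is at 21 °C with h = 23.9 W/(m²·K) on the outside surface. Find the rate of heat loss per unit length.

Radial resistances (cylindrical: R_cond = ln(r_o/r_i)/(2πkL), R_conv = 1/(h·2πrL)):
R_copper pipe wall = ln(44/35)/(2π×380×1) = 9.585×10^-5 K/W
R_calcium silicate = ln(109/44)/(2π×0.0812×1) = 1.778 K/W
R_outer film = 1/(h_o·2πr_oL) = 1/(23.9×2π×0.109×1) = 0.06109 K/W
R_total = 1.839 K/W
Q = ΔT/R_total = 100/1.839

q′ ≈ 54.4 W/m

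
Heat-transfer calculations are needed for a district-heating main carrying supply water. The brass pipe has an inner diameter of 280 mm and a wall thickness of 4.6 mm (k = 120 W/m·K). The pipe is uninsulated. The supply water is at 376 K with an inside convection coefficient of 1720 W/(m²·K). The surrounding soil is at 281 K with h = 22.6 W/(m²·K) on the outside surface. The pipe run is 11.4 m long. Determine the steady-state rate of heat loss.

Q ≈ 21900 W

Cylindrical conduction, so R = ln(r₂/r₁)/(2πkL) per layer, in series:
R_inner film = 1/(h_i·2πr₁L) = 1/(1720×2π×0.14×11.4) = 5.798×10^-5 K/W
R_brass pipe wall = ln(144.6/140)/(2π×120×11.4) = 3.761×10^-6 K/W
R_outer film = 1/(h_o·2πr_oL) = 1/(22.6×2π×0.1446×11.4) = 0.004272 K/W
R_total = 0.004334 K/W
Q = ΔT/R_total = 95/0.004334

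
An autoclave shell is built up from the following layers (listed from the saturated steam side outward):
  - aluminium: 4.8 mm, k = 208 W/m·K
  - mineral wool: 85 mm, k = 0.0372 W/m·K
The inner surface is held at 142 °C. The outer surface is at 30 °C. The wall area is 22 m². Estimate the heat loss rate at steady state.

Thermal resistances in series:
R_aluminium = L/(kA) = 0.0048/(208×22) = 1.049×10^-6 K/W
R_mineral wool = L/(kA) = 0.085/(0.0372×22) = 0.1039 K/W
R_total = 0.1039 K/W
Q = ΔT / R_total = 112 / 0.1039

Q ≈ 1080 W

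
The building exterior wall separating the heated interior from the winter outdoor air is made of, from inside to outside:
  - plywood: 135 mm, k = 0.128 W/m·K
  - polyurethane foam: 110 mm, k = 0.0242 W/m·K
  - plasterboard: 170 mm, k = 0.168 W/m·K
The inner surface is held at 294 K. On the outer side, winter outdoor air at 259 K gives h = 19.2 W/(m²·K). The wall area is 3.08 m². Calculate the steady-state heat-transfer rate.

Q ≈ 16.2 W

Series thermal resistances:
R_plywood = L/(kA) = 0.135/(0.128×3.08) = 0.3424 K/W
R_polyurethane foam = L/(kA) = 0.11/(0.0242×3.08) = 1.476 K/W
R_plasterboard = L/(kA) = 0.17/(0.168×3.08) = 0.3285 K/W
R_outer film = 1/(h_o·A) = 1/(19.2×3.08) = 0.01691 K/W
R_total = 2.164 K/W
Q = ΔT / R_total = 35 / 2.164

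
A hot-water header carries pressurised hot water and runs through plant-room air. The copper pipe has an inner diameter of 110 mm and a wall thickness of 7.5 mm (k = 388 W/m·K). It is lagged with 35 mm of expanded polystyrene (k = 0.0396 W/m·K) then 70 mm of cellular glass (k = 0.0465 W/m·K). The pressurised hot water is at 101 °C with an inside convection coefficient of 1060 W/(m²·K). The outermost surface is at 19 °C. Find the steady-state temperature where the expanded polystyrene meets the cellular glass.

T ≈ 60.7 °C

For a radial system each layer contributes R = ln(r_out/r_in)/(2πkL); films add R = 1/(hA).
R_inner film = 1/(h_i·2πr₁L) = 1/(1060×2π×0.055×1) = 0.00273 K/W
R_copper pipe wall = ln(62.5/55)/(2π×388×1) = 5.244×10^-5 K/W
R_expanded polystyrene = ln(97.5/62.5)/(2π×0.0396×1) = 1.787 K/W
R_cellular glass = ln(167.5/97.5)/(2π×0.0465×1) = 1.852 K/W
R_total = 3.642 K/W
Q = ΔT/R_total = 82/3.642
Q = 22.5 W/m
T_interface = T_inner − Q·ΣR(inner→interface) = 101 − 22.5×1.79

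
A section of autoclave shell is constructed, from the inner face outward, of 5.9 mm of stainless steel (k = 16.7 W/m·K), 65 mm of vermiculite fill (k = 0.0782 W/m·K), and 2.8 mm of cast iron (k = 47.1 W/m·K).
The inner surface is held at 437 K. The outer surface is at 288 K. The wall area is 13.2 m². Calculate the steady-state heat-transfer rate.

Model the wall as resistances in series:
R_stainless steel = L/(kA) = 0.0059/(16.7×13.2) = 2.676×10^-5 K/W
R_vermiculite fill = L/(kA) = 0.065/(0.0782×13.2) = 0.06297 K/W
R_cast iron = L/(kA) = 0.0028/(47.1×13.2) = 4.504×10^-6 K/W
R_total = 0.063 K/W
Q = ΔT / R_total = 149 / 0.063

Q ≈ 2370 W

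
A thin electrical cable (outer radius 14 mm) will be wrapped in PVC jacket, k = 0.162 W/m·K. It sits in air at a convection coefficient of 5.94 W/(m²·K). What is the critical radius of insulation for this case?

r_cr ≈ 27.3 mm

For a cylinder r_cr = k/h = 0.162/5.94
r_cr = 27.3 mm; since the bare radius (14 mm) is below r_cr, adding a thin layer of insulation will *increase* heat loss.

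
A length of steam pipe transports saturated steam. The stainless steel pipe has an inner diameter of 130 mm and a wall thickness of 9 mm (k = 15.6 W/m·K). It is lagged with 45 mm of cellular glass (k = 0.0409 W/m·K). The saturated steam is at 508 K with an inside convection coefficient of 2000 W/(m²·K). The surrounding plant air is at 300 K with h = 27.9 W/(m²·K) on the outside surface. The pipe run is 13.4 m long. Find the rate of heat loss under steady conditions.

Q ≈ 1470 W

Cylindrical conduction, so R = ln(r₂/r₁)/(2πkL) per layer, in series:
R_inner film = 1/(h_i·2πr₁L) = 1/(2000×2π×0.065×13.4) = 9.136×10^-5 K/W
R_stainless steel pipe wall = ln(74/65)/(2π×15.6×13.4) = 9.873×10^-5 K/W
R_cellular glass = ln(119/74)/(2π×0.0409×13.4) = 0.138 K/W
R_outer film = 1/(h_o·2πr_oL) = 1/(27.9×2π×0.119×13.4) = 0.003577 K/W
R_total = 0.1417 K/W
Q = ΔT/R_total = 208/0.1417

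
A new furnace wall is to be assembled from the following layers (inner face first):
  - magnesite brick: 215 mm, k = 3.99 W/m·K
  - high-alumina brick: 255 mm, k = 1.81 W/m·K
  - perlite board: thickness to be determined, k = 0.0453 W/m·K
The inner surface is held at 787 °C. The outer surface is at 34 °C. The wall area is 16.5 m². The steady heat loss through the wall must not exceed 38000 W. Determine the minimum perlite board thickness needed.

Thermal resistances in series:
R_magnesite brick = L/(kA) = 0.215/(3.99×16.5) = 0.003266 K/W
R_high-alumina brick = L/(kA) = 0.255/(1.81×16.5) = 0.008538 K/W
Sum of the known resistances R_other = 0.0118 K/W
Required total resistance R_tot = ΔT/Q_allow = 753/38000 = 0.01982 K/W
R_perlite board = R_tot − R_other = 0.008012 K/W
L = R·k·A = 0.008012×0.0453×16.5

L ≈ 5.99 mm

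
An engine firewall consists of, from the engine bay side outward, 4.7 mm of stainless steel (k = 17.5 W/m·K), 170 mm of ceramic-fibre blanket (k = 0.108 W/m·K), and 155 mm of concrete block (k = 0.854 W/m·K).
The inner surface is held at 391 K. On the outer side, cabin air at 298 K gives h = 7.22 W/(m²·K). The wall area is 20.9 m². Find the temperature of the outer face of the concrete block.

T ≈ 305 K

Thermal resistances in series:
R_stainless steel = L/(kA) = 0.0047/(17.5×20.9) = 1.285×10^-5 K/W
R_ceramic-fibre blanket = L/(kA) = 0.17/(0.108×20.9) = 0.07531 K/W
R_concrete block = L/(kA) = 0.155/(0.854×20.9) = 0.008684 K/W
R_outer film = 1/(h_o·A) = 1/(7.22×20.9) = 0.006627 K/W
R_total = 0.09064 K/W;  Q = ΔT/R_total = 93/0.09064 = 1026 W
T_interface = T_inner − Q·ΣR(inner→interface) = 391 − 1030×0.08401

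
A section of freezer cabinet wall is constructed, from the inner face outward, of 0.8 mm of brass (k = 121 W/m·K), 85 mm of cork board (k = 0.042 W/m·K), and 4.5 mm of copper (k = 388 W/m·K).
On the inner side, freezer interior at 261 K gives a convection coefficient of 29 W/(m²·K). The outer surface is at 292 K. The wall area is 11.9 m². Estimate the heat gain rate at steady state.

Q ≈ 179 W

Treating each layer as a thermal resistance in series:
R_inner film = 1/(h_i·A) = 1/(29×11.9) = 0.002898 K/W
R_brass = L/(kA) = 0.0008/(121×11.9) = 5.556×10^-7 K/W
R_cork board = L/(kA) = 0.085/(0.042×11.9) = 0.1701 K/W
R_copper = L/(kA) = 0.0045/(388×11.9) = 9.746×10^-7 K/W
R_total = 0.173 K/W
Q = ΔT / R_total = 31 / 0.173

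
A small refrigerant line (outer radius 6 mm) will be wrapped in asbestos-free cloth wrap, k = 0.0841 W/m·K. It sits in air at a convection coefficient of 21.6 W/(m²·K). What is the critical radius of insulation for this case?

For a cylinder r_cr = k/h = 0.0841/21.6
r_cr = 3.89 mm; since the bare radius (6 mm) is above r_cr, any added insulation will reduce heat loss.

r_cr ≈ 3.89 mm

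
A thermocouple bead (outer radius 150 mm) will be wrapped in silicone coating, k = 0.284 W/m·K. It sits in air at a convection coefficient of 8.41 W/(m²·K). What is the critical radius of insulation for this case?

r_cr ≈ 67.5 mm

For a sphere r_cr = 2k/h = 2×0.284/8.41
r_cr = 67.5 mm; since the bare radius (150 mm) is above r_cr, any added insulation will reduce heat loss.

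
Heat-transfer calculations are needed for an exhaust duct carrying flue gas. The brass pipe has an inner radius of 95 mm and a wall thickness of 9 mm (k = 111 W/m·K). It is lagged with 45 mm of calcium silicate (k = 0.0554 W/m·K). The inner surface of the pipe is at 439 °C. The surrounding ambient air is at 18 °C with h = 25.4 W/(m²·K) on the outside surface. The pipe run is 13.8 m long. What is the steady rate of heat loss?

Cylindrical conduction, so R = ln(r₂/r₁)/(2πkL) per layer, in series:
R_brass pipe wall = ln(104/95)/(2π×111×13.8) = 9.404×10^-6 K/W
R_calcium silicate = ln(149/104)/(2π×0.0554×13.8) = 0.07485 K/W
R_outer film = 1/(h_o·2πr_oL) = 1/(25.4×2π×0.149×13.8) = 0.003047 K/W
R_total = 0.07791 K/W
Q = ΔT/R_total = 421/0.07791

Q ≈ 5400 W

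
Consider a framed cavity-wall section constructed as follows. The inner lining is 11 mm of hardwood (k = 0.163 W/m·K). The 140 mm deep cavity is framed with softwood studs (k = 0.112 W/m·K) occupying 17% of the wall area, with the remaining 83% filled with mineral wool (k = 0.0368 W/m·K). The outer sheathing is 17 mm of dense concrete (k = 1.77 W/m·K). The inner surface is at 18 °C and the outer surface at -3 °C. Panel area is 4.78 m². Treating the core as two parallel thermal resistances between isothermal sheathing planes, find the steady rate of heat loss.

Q ≈ 34.6 W

Sheathing layers in series; stud and cavity paths in parallel between them.
R_inner = 0.011/(0.163×4.78) = 0.01412 K/W
R_stud  = 0.14/(0.112×0.17×4.78) = 1.538 K/W
R_cav   = 0.14/(0.0368×0.83×4.78) = 0.9589 K/W
1/R_core = 1/R_stud + 1/R_cav → R_core = 0.5907 K/W
R_outer = 0.017/(1.77×4.78) = 0.002009 K/W
R_total = 0.6068 K/W
Q = ΔT/R_total = 21/0.6068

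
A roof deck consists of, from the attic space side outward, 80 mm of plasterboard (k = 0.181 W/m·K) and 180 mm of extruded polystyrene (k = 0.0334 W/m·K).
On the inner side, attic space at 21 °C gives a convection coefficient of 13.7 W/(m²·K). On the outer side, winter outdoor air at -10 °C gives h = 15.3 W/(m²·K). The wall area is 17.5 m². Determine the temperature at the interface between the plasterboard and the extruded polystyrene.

Thermal resistances in series:
R_inner film = 1/(h_i·A) = 1/(13.7×17.5) = 0.004171 K/W
R_plasterboard = L/(kA) = 0.08/(0.181×17.5) = 0.02526 K/W
R_extruded polystyrene = L/(kA) = 0.18/(0.0334×17.5) = 0.308 K/W
R_outer film = 1/(h_o·A) = 1/(15.3×17.5) = 0.003735 K/W
R_total = 0.3411 K/W;  Q = ΔT/R_total = 31/0.3411 = 90.88 W
T_interface = T_inner − Q·ΣR(inner→interface) = 21 − 90.9×0.02943

T ≈ 18.3 °C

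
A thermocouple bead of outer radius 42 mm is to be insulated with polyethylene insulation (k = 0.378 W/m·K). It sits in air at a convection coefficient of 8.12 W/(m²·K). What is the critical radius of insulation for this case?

For a sphere r_cr = 2k/h = 2×0.378/8.12
r_cr = 93.1 mm; since the bare radius (42 mm) is below r_cr, adding a thin layer of insulation will *increase* heat loss.

r_cr ≈ 93.1 mm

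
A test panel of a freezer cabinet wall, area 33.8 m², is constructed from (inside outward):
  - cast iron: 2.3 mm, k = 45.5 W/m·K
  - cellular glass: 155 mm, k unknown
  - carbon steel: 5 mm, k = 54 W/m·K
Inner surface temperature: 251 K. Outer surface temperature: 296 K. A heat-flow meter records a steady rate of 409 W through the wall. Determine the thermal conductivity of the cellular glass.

Model the wall as resistances in series:
R_cast iron = L/(kA) = 0.0023/(45.5×33.8) = 1.496×10^-6 K/W
R_carbon steel = L/(kA) = 0.005/(54×33.8) = 2.739×10^-6 K/W
Sum of known resistances R_other = 4.235×10^-6 K/W
Total R = ΔT/Q = 45/409 = 0.11 K/W
R_cellular glass = R_total − R_other = 0.11 K/W
k = L/(R·A) = 0.155/(0.11×33.8)

k ≈ 0.0417 W/(m·K)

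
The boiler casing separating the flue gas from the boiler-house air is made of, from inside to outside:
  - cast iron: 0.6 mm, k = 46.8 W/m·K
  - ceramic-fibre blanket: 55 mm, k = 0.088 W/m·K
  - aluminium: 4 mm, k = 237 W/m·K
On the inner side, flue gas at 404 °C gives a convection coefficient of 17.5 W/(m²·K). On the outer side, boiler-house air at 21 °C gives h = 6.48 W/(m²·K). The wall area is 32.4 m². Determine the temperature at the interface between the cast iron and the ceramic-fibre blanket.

T ≈ 378 °C

Series thermal resistances:
R_inner film = 1/(h_i·A) = 1/(17.5×32.4) = 0.001764 K/W
R_cast iron = L/(kA) = 0.0006/(46.8×32.4) = 3.957×10^-7 K/W
R_ceramic-fibre blanket = L/(kA) = 0.055/(0.088×32.4) = 0.01929 K/W
R_aluminium = L/(kA) = 0.004/(237×32.4) = 5.209×10^-7 K/W
R_outer film = 1/(h_o·A) = 1/(6.48×32.4) = 0.004763 K/W
R_total = 0.02582 K/W;  Q = ΔT/R_total = 383/0.02582 = 14830 W
T_interface = T_inner − Q·ΣR(inner→interface) = 404 − 14800×0.001764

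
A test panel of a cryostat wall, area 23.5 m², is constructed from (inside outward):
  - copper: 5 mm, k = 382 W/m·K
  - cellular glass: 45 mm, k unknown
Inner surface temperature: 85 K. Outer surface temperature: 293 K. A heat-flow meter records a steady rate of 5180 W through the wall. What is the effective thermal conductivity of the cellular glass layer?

Treating each layer as a thermal resistance in series:
R_copper = L/(kA) = 0.005/(382×23.5) = 5.57×10^-7 K/W
Sum of known resistances R_other = 5.57×10^-7 K/W
Total R = ΔT/Q = 208/5180 = 0.04015 K/W
R_cellular glass = R_total − R_other = 0.04015 K/W
k = L/(R·A) = 0.045/(0.04015×23.5)

k ≈ 0.0477 W/(m·K)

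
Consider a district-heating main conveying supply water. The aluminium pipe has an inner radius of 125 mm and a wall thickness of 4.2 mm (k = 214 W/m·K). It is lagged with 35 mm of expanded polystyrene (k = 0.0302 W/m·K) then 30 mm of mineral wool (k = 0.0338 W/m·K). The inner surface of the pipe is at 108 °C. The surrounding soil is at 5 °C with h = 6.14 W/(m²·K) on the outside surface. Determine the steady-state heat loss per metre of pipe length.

Radial resistances (cylindrical: R_cond = ln(r_o/r_i)/(2πkL), R_conv = 1/(h·2πrL)):
R_aluminium pipe wall = ln(129.2/125)/(2π×214×1) = 2.458×10^-5 K/W
R_expanded polystyrene = ln(164.2/129.2)/(2π×0.0302×1) = 1.263 K/W
R_mineral wool = ln(194.2/164.2)/(2π×0.0338×1) = 0.7901 K/W
R_outer film = 1/(h_o·2πr_oL) = 1/(6.14×2π×0.1942×1) = 0.1335 K/W
R_total = 2.187 K/W
Q = ΔT/R_total = 103/2.187

q′ ≈ 47.1 W/m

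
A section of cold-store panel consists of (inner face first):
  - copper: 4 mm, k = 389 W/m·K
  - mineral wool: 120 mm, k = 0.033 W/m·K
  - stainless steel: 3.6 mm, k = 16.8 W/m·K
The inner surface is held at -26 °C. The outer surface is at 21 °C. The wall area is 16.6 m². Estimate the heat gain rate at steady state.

Treating each layer as a thermal resistance in series:
R_copper = L/(kA) = 0.004/(389×16.6) = 6.194×10^-7 K/W
R_mineral wool = L/(kA) = 0.12/(0.033×16.6) = 0.2191 K/W
R_stainless steel = L/(kA) = 0.0036/(16.8×16.6) = 1.291×10^-5 K/W
R_total = 0.2191 K/W
Q = ΔT / R_total = 47 / 0.2191

Q ≈ 215 W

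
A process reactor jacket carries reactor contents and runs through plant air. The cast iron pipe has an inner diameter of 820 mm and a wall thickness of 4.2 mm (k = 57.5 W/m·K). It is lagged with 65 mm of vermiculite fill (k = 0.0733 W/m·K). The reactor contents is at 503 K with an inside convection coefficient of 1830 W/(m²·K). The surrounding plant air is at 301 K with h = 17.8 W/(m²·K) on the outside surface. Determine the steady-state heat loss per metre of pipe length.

q′ ≈ 602 W/m

Treating each annulus and film as a series resistance:
R_inner film = 1/(h_i·2πr₁L) = 1/(1830×2π×0.41×1) = 2.121×10^-4 K/W
R_cast iron pipe wall = ln(414.2/410)/(2π×57.5×1) = 2.821×10^-5 K/W
R_vermiculite fill = ln(479.2/414.2)/(2π×0.0733×1) = 0.3165 K/W
R_outer film = 1/(h_o·2πr_oL) = 1/(17.8×2π×0.4792×1) = 0.01866 K/W
R_total = 0.3354 K/W
Q = ΔT/R_total = 202/0.3354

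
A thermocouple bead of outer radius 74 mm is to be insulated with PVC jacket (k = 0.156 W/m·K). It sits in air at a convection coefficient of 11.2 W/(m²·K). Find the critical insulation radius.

r_cr ≈ 27.9 mm

For a sphere r_cr = 2k/h = 2×0.156/11.2
r_cr = 27.9 mm; since the bare radius (74 mm) is above r_cr, any added insulation will reduce heat loss.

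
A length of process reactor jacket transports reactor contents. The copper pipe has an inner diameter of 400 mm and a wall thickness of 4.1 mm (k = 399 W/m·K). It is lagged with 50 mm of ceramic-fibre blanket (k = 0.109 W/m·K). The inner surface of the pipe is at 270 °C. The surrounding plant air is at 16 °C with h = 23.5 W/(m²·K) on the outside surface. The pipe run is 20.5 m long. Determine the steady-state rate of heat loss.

For a radial system each layer contributes R = ln(r_out/r_in)/(2πkL); films add R = 1/(hA).
R_copper pipe wall = ln(204.1/200)/(2π×399×20.5) = 3.949×10^-7 K/W
R_ceramic-fibre blanket = ln(254.1/204.1)/(2π×0.109×20.5) = 0.01561 K/W
R_outer film = 1/(h_o·2πr_oL) = 1/(23.5×2π×0.2541×20.5) = 0.0013 K/W
R_total = 0.01691 K/W
Q = ΔT/R_total = 254/0.01691

Q ≈ 15000 W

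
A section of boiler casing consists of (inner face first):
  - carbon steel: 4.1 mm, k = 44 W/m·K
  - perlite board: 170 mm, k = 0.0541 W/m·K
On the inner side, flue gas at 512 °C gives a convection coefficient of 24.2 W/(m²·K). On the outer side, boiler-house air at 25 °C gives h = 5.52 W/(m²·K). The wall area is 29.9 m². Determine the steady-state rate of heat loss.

Q ≈ 4330 W

Using the resistance-network approach (series):
R_inner film = 1/(h_i·A) = 1/(24.2×29.9) = 0.001382 K/W
R_carbon steel = L/(kA) = 0.0041/(44×29.9) = 3.116×10^-6 K/W
R_perlite board = L/(kA) = 0.17/(0.0541×29.9) = 0.1051 K/W
R_outer film = 1/(h_o·A) = 1/(5.52×29.9) = 0.006059 K/W
R_total = 0.1125 K/W
Q = ΔT / R_total = 487 / 0.1125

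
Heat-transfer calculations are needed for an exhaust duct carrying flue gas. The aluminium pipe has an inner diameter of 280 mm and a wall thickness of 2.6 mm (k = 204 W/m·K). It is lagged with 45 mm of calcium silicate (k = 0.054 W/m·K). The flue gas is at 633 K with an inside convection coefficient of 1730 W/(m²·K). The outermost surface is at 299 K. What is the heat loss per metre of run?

Treating each annulus and film as a series resistance:
R_inner film = 1/(h_i·2πr₁L) = 1/(1730×2π×0.14×1) = 6.571×10^-4 K/W
R_aluminium pipe wall = ln(142.6/140)/(2π×204×1) = 1.436×10^-5 K/W
R_calcium silicate = ln(187.6/142.6)/(2π×0.054×1) = 0.8084 K/W
R_total = 0.809 K/W
Q = ΔT/R_total = 334/0.809

q′ ≈ 413 W/m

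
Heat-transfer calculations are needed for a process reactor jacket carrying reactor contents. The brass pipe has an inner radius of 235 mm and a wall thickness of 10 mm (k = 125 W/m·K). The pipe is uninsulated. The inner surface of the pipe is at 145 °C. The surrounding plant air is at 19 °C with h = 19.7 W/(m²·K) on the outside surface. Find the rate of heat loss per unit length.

q′ ≈ 3810 W/m

Per-layer cylindrical resistances, series-summed:
R_brass pipe wall = ln(245/235)/(2π×125×1) = 5.306×10^-5 K/W
R_outer film = 1/(h_o·2πr_oL) = 1/(19.7×2π×0.245×1) = 0.03298 K/W
R_total = 0.03303 K/W
Q = ΔT/R_total = 126/0.03303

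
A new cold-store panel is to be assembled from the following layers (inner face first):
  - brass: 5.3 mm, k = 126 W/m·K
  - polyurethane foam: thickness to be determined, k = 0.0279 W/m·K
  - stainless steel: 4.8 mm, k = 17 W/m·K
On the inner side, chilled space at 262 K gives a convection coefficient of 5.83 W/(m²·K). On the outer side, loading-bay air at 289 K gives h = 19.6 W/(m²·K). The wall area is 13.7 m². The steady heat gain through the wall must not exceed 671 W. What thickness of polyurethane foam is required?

Treating each layer as a thermal resistance in series:
R_inner film = 1/(h_i·A) = 1/(5.83×13.7) = 0.01252 K/W
R_brass = L/(kA) = 0.0053/(126×13.7) = 3.07×10^-6 K/W
R_stainless steel = L/(kA) = 0.0048/(17×13.7) = 2.061×10^-5 K/W
R_outer film = 1/(h_o·A) = 1/(19.6×13.7) = 0.003724 K/W
Sum of the known resistances R_other = 0.01627 K/W
Required total resistance R_tot = ΔT/Q_allow = 27/671 = 0.04024 K/W
R_polyurethane foam = R_tot − R_other = 0.02397 K/W
L = R·k·A = 0.02397×0.0279×13.7

L ≈ 9.16 mm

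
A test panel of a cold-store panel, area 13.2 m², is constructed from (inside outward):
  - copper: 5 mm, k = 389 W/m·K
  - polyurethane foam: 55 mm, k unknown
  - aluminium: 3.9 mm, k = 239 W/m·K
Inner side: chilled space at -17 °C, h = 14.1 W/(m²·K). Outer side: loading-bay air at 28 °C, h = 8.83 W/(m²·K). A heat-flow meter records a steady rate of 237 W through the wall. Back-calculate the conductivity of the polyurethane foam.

k ≈ 0.0237 W/(m·K)

Using the resistance-network approach (series):
R_inner film = 1/(h_i·A) = 1/(14.1×13.2) = 0.005373 K/W
R_copper = L/(kA) = 0.005/(389×13.2) = 9.737×10^-7 K/W
R_aluminium = L/(kA) = 0.0039/(239×13.2) = 1.236×10^-6 K/W
R_outer film = 1/(h_o·A) = 1/(8.83×13.2) = 0.00858 K/W
Sum of known resistances R_other = 0.01395 K/W
Total R = ΔT/Q = 45/237 = 0.1899 K/W
R_polyurethane foam = R_total − R_other = 0.1759 K/W
k = L/(R·A) = 0.055/(0.1759×13.2)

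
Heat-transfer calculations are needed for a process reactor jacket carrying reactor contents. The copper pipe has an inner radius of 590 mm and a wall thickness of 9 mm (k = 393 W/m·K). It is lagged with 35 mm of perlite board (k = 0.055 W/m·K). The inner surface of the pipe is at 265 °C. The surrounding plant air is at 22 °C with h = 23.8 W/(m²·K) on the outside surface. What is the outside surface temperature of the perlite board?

T ≈ 36.7 °C

Cylindrical conduction, so R = ln(r₂/r₁)/(2πkL) per layer, in series:
R_copper pipe wall = ln(599/590)/(2π×393×1) = 6.131×10^-6 K/W
R_perlite board = ln(634/599)/(2π×0.055×1) = 0.1643 K/W
R_outer film = 1/(h_o·2πr_oL) = 1/(23.8×2π×0.634×1) = 0.01055 K/W
R_total = 0.1749 K/W
Q = ΔT/R_total = 243/0.1749
Q = 1390 W/m
T_interface = T_inner − Q·ΣR(inner→interface) = 265 − 1390×0.1643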